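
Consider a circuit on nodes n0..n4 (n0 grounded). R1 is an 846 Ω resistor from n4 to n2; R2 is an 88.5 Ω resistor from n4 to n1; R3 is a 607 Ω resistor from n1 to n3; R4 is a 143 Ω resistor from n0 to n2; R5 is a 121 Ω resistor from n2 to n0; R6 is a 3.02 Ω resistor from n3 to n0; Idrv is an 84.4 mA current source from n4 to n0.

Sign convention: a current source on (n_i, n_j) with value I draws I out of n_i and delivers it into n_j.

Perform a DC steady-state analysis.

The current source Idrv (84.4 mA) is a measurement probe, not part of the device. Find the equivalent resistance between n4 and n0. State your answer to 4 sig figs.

R_eq = 395.5 Ω

Apply KCL at each of the 4 non-ground nodes and solve the resulting linear system.
Node n1: branches {R2, R3} → V_1 = -29.15
Node n2: branches {R1, R4, R5} → V_2 = -2.400
Node n3: branches {R3, R6} → V_3 = -0.1443
Node n4: branches {R1, R2, Idrv} → V_4 = -33.38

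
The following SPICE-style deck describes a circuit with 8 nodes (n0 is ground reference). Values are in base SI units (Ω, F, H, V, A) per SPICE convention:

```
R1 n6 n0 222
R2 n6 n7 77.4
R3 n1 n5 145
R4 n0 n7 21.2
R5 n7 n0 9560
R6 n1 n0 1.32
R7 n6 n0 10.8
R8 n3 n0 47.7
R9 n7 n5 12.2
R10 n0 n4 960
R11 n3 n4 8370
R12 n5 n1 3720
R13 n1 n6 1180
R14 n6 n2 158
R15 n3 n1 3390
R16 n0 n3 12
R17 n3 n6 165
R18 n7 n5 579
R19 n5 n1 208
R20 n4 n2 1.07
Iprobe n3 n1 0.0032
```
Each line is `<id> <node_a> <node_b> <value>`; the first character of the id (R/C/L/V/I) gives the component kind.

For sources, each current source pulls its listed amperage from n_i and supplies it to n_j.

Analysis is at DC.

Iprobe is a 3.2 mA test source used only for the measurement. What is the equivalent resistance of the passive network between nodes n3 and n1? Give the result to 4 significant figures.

R_eq = 10.35 Ω

Element admittances at DC:
  Y(R1) = 0.004505 S between n6,n0
  Y(R2) = 0.01292 S between n6,n7
  Y(R3) = 0.006897 S between n1,n5
  Y(R4) = 0.04717 S between n0,n7
  Y(R5) = 0.0001046 S between n7,n0
  Y(R6) = 0.7576 S between n1,n0
  Y(R7) = 0.09259 S between n6,n0
  Y(R8) = 0.02096 S between n3,n0
  Y(R9) = 0.08197 S between n7,n5
  Y(R10) = 0.001042 S between n0,n4
  Y(R11) = 0.0001195 S between n3,n4
  Y(R12) = 0.0002688 S between n5,n1
  Y(R13) = 0.0008475 S between n1,n6
  Y(R14) = 0.006329 S between n6,n2
  Y(R15) = 0.0002950 S between n3,n1
  Y(R16) = 0.08333 S between n0,n3
  Y(R17) = 0.006061 S between n3,n6
  Y(R18) = 0.001727 S between n7,n5
  Y(R19) = 0.004808 S between n5,n1
  Y(R20) = 0.9346 S between n4,n2
  Iprobe: injects 0.0032 A into n1 (from n3)
Assemble and solve the 7×7 MNA system:
  V(n1)=0.004152  V(n2)=-0.001683  V(n3)=-0.02896  V(n4)=-0.001684  V(n5)=0.0008270  V(n6)=-0.001445  V(n7)=0.0003513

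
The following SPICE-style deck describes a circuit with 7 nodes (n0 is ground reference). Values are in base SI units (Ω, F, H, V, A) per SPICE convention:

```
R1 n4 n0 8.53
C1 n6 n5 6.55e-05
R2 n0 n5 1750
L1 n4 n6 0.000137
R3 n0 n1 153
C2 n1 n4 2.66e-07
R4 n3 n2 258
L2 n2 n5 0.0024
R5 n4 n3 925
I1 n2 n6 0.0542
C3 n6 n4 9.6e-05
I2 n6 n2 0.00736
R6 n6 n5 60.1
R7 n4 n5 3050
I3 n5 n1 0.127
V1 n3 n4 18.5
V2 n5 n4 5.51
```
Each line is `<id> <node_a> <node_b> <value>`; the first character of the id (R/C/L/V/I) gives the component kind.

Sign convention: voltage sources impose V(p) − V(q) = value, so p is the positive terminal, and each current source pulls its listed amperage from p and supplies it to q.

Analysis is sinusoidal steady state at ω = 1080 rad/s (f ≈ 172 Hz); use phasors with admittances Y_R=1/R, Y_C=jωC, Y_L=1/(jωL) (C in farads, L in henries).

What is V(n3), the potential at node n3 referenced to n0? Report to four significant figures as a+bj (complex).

17.40+0.04997j V

Apply KCL at each of the 6 non-ground nodes and solve the resulting linear system.
Node n1: branches {R3, C2, I3} → V_1 = 19.39-0.9007j
Node n2: branches {R4, L2, I1, I2} → V_2 = 4.408+0.05907j
Node n3: branches {R4, R5, V1} → V_3 = 17.40+0.04997j
Node n4: branches {R1, L1, C2, R5, C3, R7, V1, V2} → V_4 = -1.102+0.04997j
Node n5: branches {C1, R2, L2, R6, R7, I3, V2} → V_5 = 4.408+0.04997j
Node n6: branches {C1, L1, I1, C3, I2, R6} → V_6 = -1.162+0.07116j
Source currents: i(V1)=-0.07035+3.525e-05j, i(V2)=-0.2220-0.3937j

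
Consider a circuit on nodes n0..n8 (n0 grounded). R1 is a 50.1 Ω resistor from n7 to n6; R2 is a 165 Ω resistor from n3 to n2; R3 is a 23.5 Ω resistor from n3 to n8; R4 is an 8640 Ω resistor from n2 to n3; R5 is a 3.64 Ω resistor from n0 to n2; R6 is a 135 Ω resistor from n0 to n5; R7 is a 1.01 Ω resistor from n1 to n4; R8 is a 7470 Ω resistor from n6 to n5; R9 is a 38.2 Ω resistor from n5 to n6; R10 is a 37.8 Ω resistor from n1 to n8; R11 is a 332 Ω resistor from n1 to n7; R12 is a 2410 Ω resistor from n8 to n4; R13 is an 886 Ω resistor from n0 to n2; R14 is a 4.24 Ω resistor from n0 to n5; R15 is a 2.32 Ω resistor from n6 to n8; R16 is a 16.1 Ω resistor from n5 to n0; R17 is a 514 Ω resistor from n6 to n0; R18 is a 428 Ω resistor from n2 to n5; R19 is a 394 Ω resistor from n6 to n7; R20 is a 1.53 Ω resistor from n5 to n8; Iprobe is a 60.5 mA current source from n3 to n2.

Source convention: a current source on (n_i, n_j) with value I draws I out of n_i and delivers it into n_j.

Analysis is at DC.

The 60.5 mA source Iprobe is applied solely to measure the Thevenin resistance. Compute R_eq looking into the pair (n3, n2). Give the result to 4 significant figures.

Apply KCL at each of the 8 non-ground nodes and solve the resulting linear system.
Node n1: branches {R7, R10, R11} → V_1 = -0.2351
Node n2: branches {R2, R4, R5, R13, R18, Iprobe} → V_2 = 0.1805
Node n3: branches {R2, R3, R4, Iprobe} → V_3 = -1.424
Node n4: branches {R7, R12} → V_4 = -0.2351
Node n5: branches {R6, R8, R9, R14, R16, R18, R20} → V_5 = -0.1616
Node n6: branches {R1, R8, R9, R15, R17, R19} → V_6 = -0.2303
Node n7: branches {R1, R11, R19} → V_7 = -0.2309
Node n8: branches {R3, R10, R12, R15, R20} → V_8 = -0.2355

R_eq = 26.53 Ω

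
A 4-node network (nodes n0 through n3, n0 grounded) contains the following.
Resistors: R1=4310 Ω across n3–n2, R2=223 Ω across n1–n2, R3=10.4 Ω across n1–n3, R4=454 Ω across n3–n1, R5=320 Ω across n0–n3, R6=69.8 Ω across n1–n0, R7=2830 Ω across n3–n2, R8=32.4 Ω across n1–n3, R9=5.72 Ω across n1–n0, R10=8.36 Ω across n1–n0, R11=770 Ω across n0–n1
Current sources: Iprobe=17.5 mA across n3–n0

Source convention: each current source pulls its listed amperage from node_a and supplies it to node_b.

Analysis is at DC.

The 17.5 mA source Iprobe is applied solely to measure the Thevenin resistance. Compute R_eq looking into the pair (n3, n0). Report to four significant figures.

R_eq = 10.57 Ω

Apply KCL at each of the 3 non-ground nodes and solve the resulting linear system.
Node n1: branches {R2, R3, R4, R6, R8, R9, R10, R11} → V_1 = -0.05457
Node n2: branches {R1, R2, R7} → V_2 = -0.06963
Node n3: branches {R1, R3, R4, R5, R7, R8, Iprobe} → V_3 = -0.1850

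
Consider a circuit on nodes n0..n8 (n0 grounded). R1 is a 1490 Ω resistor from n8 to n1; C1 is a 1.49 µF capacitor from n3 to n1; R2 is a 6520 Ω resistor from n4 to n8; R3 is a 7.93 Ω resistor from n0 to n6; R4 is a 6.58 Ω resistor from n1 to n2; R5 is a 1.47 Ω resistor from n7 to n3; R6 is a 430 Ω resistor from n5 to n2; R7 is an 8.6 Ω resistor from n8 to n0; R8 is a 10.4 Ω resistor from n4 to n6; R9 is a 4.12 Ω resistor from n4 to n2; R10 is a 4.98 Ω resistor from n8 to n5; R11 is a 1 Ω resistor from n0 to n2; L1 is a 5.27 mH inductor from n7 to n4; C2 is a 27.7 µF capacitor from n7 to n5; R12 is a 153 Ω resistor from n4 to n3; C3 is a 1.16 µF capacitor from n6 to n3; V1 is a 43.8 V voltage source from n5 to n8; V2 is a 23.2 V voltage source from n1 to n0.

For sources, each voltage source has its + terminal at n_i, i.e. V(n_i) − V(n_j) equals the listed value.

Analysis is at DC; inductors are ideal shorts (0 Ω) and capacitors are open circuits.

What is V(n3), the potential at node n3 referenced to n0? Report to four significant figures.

MNA unknowns: 8 node voltages V₁..V_8 plus 3 source currents (L1, V1, V2)
R1: Y=0.0006711 on G[8,1]
C1: Y=0.000 on G[3,1]
R2: Y=0.0001534 on G[4,8]
R3: Y=0.1261 on G[0,6]
R4: Y=0.1520 on G[1,2]
R5: Y=0.6803 on G[7,3]
R6: Y=0.002326 on G[5,2]
R7: Y=0.1163 on G[8,0]
R8: Y=0.09615 on G[4,6]
R9: Y=0.2427 on G[4,2]
R10: Y=0.2008 on G[8,5]
R11: Y=1.000 on G[0,2]
L1: row V7−V4=0, i_L1 at 7,4
C2: Y=0.000 on G[7,5]
R12: Y=0.006536 on G[4,3]
C3: Y=0.000 on G[6,3]
V1: row V5−V8=43.8, i_V1 at 5,8
V2: row V1−V0=23.2, i_V2 at 1,0
solve → V1=23.20, V2=3.024, V3=2.468, V4=2.468, V5=43.14, V6=1.068, V7=2.468, V8=-0.6605
aux → i_L1=0.000, i_V1=-8.888, i_V2=-3.082

2.468 V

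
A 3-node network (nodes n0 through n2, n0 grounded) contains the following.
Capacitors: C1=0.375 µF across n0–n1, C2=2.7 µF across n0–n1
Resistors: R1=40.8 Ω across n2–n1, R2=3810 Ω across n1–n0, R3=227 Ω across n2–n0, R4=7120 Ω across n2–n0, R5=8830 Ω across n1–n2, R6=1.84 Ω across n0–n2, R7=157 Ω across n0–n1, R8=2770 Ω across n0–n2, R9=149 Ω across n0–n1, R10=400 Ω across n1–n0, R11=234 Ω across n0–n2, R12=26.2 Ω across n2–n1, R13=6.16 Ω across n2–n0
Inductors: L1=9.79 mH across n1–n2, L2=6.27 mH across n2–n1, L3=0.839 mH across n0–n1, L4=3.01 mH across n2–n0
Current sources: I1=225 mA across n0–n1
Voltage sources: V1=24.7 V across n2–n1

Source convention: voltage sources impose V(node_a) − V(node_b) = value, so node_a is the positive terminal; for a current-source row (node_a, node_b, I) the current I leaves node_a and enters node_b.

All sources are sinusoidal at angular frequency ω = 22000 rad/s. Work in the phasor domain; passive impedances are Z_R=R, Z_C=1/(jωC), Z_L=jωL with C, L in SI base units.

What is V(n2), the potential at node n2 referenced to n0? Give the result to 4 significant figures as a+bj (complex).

0.8423+0.4572j V

Apply KCL at each of the 2 non-ground nodes and solve the resulting linear system.
Node n1: branches {C1, R1, R2, C2, R5, L1, R7, R9, L2, I1, R10, R12, L3, V1} → V_1 = -23.86+0.4572j
Node n2: branches {R1, R3, R4, R5, R6, L1, R8, L2, R11, R12, R13, L4, V1} → V_2 = 0.8423+0.4572j
Source currents: i(V1)=-2.160-0.02045j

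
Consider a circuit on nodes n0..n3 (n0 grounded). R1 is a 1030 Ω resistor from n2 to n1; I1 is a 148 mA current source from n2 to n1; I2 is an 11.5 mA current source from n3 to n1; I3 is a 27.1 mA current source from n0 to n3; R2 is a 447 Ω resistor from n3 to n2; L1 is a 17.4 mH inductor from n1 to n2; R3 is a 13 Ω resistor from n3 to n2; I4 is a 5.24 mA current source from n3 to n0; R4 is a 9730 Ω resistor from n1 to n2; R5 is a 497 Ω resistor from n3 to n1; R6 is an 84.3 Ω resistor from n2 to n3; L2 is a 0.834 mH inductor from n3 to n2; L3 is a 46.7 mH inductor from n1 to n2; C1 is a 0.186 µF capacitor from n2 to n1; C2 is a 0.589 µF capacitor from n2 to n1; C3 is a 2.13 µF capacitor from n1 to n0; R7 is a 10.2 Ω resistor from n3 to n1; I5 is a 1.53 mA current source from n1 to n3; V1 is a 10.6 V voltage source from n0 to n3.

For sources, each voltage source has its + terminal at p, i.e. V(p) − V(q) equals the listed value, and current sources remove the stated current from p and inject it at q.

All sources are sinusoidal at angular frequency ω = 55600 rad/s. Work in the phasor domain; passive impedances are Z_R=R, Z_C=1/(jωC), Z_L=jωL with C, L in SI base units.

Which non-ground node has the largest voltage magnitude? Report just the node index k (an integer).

MNA unknowns: 3 node voltages V₁..V_3 plus 1 source current (V1)
R1: Y=0.0009709+0.000j on G[2,1]
I1: z[2]−=0.148, z[1]+=0.148
I2: z[3]−=0.0115, z[1]+=0.0115
I3: z[0]−=0.0271, z[3]+=0.0271
R2: Y=0.002237+0.000j on G[3,2]
L1: Y=0.000-0.001034j on G[1,2]
R3: Y=0.07692+0.000j on G[3,2]
I4: z[3]−=0.00524, z[0]+=0.00524
R4: Y=0.0001028+0.000j on G[1,2]
R5: Y=0.002012+0.000j on G[3,1]
R6: Y=0.01186+0.000j on G[2,3]
L2: Y=0.000-0.02157j on G[3,2]
L3: Y=0.000-0.0003851j on G[1,2]
C1: Y=0.000+0.01034j on G[2,1]
C2: Y=0.000+0.03275j on G[2,1]
C3: Y=0.000+0.1184j on G[1,0]
R7: Y=0.09804+0.000j on G[3,1]
I5: z[1]−=0.00153, z[3]+=0.00153
V1: row V0−V3=10.6, i_V1 at 0,3
solve → V1=-5.319+3.128j, V2=-12.92+2.933j, V3=-10.60+0.000j
aux → i_V1=-0.3923-0.6299j

2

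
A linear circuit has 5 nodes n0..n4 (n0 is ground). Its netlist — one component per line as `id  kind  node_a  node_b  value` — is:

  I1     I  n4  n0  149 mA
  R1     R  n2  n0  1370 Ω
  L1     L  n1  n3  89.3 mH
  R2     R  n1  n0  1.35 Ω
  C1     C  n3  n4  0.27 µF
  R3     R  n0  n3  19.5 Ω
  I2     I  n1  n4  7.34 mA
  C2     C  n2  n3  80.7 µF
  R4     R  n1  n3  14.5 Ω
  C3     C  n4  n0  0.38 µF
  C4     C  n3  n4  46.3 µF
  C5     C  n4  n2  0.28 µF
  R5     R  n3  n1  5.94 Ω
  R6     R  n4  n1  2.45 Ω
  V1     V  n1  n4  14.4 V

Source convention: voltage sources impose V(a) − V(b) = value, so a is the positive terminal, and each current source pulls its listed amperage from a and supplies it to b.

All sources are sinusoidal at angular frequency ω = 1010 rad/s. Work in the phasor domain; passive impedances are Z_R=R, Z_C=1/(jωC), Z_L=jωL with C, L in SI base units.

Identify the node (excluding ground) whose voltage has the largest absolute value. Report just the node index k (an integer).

4

Element admittances at ω=1010 rad/s:
  I1: injects 0.149 A into n0 (from n4)
  Y(R1) = 0.0007299+0.000j S between n2,n0
  Y(L1) = 0.000-0.01109j S between n1,n3
  Y(R2) = 0.7407+0.000j S between n1,n0
  Y(C1) = 0.000+0.0002727j S between n3,n4
  Y(R3) = 0.05128+0.000j S between n0,n3
  I2: injects 0.00734 A into n4 (from n1)
  Y(C2) = 0.000+0.08151j S between n2,n3
  Y(R4) = 0.06897+0.000j S between n1,n3
  Y(C3) = 0.000+0.0003838j S between n4,n0
  Y(C4) = 0.000+0.04676j S between n3,n4
  Y(C5) = 0.000+0.0002828j S between n4,n2
  Y(R5) = 0.1684+0.000j S between n3,n1
  Y(R6) = 0.4082+0.000j S between n4,n1
  V1: constraint V(n1)−V(n4) = 14.4
Assemble and solve the 5×5 MNA system:
  V(n1)=-0.1705+0.1613j  V(n2)=-0.4636-2.186j  V(n3)=-0.4342-2.190j  V(n4)=-14.57+0.1613j
  i(V1)=-5.847-0.6745j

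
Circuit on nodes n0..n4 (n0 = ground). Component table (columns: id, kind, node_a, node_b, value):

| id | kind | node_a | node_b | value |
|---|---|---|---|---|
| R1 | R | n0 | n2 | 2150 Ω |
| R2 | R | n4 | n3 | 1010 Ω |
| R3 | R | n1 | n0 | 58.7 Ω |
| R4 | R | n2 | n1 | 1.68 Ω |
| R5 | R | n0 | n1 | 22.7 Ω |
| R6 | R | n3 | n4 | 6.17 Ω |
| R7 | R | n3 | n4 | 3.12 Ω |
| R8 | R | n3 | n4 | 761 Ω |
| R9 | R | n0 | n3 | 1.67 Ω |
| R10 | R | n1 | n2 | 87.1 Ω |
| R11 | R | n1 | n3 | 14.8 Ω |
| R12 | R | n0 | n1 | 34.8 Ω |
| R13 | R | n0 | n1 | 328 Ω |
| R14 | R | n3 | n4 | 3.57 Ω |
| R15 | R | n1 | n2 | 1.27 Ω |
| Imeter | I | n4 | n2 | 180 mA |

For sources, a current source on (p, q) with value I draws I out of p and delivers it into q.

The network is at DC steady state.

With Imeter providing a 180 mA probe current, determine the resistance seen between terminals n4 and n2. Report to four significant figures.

R_eq = 8.763 Ω

Apply KCL at each of the 4 non-ground nodes and solve the resulting linear system.
Node n1: branches {R3, R4, R5, R10, R11, R12, R13, R15} → V_1 = 1.050
Node n2: branches {R1, R4, R10, R15, Imeter} → V_2 = 1.178
Node n3: branches {R2, R6, R7, R8, R9, R11, R14} → V_3 = -0.1637
Node n4: branches {R2, R6, R7, R8, R14, Imeter} → V_4 = -0.3990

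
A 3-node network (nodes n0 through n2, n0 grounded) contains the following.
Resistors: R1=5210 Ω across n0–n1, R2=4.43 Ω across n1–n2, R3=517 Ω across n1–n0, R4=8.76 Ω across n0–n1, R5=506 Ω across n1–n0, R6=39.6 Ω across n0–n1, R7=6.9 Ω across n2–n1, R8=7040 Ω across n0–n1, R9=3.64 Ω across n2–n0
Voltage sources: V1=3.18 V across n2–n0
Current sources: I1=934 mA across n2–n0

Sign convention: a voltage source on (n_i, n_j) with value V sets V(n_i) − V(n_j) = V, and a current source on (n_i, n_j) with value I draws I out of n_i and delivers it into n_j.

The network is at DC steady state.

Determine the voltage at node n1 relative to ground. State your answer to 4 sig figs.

2.292 V

Apply KCL at each of the 2 non-ground nodes and solve the resulting linear system.
Node n1: branches {R1, R2, R3, R4, R5, R6, R7, R8} → V_1 = 2.292
Node n2: branches {R2, R7, R9, V1, I1} → V_2 = 3.180
Source currents: i(V1)=-2.137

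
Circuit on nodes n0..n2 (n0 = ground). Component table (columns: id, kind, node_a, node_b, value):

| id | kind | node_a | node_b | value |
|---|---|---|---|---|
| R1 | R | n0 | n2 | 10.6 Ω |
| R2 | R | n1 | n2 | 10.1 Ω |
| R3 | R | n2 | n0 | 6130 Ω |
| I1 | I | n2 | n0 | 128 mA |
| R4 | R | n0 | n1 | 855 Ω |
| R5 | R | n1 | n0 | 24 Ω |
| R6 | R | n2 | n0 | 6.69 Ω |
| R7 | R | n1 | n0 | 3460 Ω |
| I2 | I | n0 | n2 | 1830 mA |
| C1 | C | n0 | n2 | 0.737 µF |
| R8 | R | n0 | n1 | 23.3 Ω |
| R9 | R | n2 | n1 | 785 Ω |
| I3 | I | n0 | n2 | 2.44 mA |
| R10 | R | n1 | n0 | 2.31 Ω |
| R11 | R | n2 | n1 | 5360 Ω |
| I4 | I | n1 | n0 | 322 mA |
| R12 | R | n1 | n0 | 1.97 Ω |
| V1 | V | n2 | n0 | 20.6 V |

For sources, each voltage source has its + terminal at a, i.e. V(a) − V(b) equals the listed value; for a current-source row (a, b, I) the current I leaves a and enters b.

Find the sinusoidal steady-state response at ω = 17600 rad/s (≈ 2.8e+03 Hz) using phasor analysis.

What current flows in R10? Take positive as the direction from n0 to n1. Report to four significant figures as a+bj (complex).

-0.6713+0.000j A

Element admittances at ω=17600 rad/s:
  Y(R1) = 0.09434+0.000j S between n0,n2
  Y(R2) = 0.09901+0.000j S between n1,n2
  Y(R3) = 0.0001631+0.000j S between n2,n0
  I1: injects 0.128 A into n0 (from n2)
  Y(R4) = 0.001170+0.000j S between n0,n1
  Y(R5) = 0.04167+0.000j S between n1,n0
  Y(R6) = 0.1495+0.000j S between n2,n0
  Y(R7) = 0.0002890+0.000j S between n1,n0
  I2: injects 1.83 A into n2 (from n0)
  Y(C1) = 0.000+0.01297j S between n0,n2
  Y(R8) = 0.04292+0.000j S between n0,n1
  Y(R9) = 0.001274+0.000j S between n2,n1
  I3: injects 0.00244 A into n2 (from n0)
  Y(R10) = 0.4329+0.000j S between n1,n0
  Y(R11) = 0.0001866+0.000j S between n2,n1
  I4: injects 0.322 A into n0 (from n1)
  Y(R12) = 0.5076+0.000j S between n1,n0
  V1: constraint V(n2)−V(n0) = 20.6
Assemble and solve the 3×3 MNA system:
  V(n1)=1.551+0.000j  V(n2)=20.60+0.000j
  i(V1)=-5.235-0.2672j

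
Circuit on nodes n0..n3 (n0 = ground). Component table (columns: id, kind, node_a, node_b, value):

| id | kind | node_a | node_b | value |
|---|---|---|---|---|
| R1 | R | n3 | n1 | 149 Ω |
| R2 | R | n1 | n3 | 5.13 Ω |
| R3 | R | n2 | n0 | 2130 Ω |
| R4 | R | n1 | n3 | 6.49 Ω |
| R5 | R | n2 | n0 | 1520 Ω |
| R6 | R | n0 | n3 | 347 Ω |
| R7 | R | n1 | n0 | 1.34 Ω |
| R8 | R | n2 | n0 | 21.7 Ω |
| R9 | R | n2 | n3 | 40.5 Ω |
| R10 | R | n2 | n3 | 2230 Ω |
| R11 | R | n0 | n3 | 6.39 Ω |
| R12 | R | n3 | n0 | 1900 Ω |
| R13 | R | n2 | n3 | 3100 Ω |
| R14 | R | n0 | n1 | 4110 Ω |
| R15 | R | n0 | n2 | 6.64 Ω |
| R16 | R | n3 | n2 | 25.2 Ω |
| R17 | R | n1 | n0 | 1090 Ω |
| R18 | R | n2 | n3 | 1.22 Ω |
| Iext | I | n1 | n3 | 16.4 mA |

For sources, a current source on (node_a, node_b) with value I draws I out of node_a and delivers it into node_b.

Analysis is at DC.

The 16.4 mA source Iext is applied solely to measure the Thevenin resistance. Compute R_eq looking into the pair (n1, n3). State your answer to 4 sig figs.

Element admittances at DC:
  Y(R1) = 0.006711 S between n3,n1
  Y(R2) = 0.1949 S between n1,n3
  Y(R3) = 0.0004695 S between n2,n0
  Y(R4) = 0.1541 S between n1,n3
  Y(R5) = 0.0006579 S between n2,n0
  Y(R6) = 0.002882 S between n0,n3
  Y(R7) = 0.7463 S between n1,n0
  Y(R8) = 0.04608 S between n2,n0
  Y(R9) = 0.02469 S between n2,n3
  Y(R10) = 0.0004484 S between n2,n3
  Y(R11) = 0.1565 S between n0,n3
  Y(R12) = 0.0005263 S between n3,n0
  Y(R13) = 0.0003226 S between n2,n3
  Y(R14) = 0.0002433 S between n0,n1
  Y(R15) = 0.1506 S between n0,n2
  Y(R16) = 0.03968 S between n3,n2
  Y(R17) = 0.0009174 S between n1,n0
  Y(R18) = 0.8197 S between n2,n3
  Iext: injects 0.0164 A into n3 (from n1)
Assemble and solve the 3×3 MNA system:
  V(n1)=-0.008498  V(n2)=0.01614  V(n3)=0.01975

R_eq = 1.722 Ω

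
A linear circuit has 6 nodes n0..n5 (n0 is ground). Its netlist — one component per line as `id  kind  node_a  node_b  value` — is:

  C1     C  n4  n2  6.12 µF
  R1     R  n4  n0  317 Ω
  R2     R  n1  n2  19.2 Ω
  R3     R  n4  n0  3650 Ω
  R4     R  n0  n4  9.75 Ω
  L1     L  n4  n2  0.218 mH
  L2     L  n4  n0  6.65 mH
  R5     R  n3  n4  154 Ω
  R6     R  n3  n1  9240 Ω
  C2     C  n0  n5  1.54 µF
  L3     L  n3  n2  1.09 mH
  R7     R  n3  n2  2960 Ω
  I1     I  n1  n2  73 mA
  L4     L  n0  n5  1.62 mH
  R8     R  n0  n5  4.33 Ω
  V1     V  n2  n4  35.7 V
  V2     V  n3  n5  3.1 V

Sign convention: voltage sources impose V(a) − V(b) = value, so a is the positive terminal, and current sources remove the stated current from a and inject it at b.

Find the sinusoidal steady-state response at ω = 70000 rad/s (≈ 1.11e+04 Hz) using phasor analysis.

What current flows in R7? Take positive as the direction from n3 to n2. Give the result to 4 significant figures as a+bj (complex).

-0.01093-0.001744j A

MNA unknowns: 5 node voltages V₁..V_5 plus 2 source currents (V1, V2)
C1: Y=0.000+0.4284j on G[4,2]
R1: Y=0.003155+0.000j on G[4,0]
R2: Y=0.05208+0.000j on G[1,2]
R3: Y=0.0002740+0.000j on G[4,0]
R4: Y=0.1026+0.000j on G[0,4]
L1: Y=0.000-0.06553j on G[4,2]
L2: Y=0.000-0.002148j on G[4,0]
R5: Y=0.006494+0.000j on G[3,4]
R6: Y=0.0001082+0.000j on G[3,1]
C2: Y=0.000+0.1078j on G[0,5]
L3: Y=0.000-0.01311j on G[3,2]
R7: Y=0.0003378+0.000j on G[3,2]
I1: z[1]−=0.073, z[2]+=0.073
L4: Y=0.000-0.008818j on G[0,5]
R8: Y=0.2309+0.000j on G[0,5]
V1: row V2−V4=35.7, i_V1 at 2,4
V2: row V3−V5=3.1, i_V2 at 3,5
solve → V1=33.59+3.638j, V2=35.06+3.649j, V3=2.712-1.514j, V4=-0.6415+3.649j, V5=-0.3884-1.514j
aux → i_V1=-0.08193-12.53j, i_V2=0.06016-0.3881j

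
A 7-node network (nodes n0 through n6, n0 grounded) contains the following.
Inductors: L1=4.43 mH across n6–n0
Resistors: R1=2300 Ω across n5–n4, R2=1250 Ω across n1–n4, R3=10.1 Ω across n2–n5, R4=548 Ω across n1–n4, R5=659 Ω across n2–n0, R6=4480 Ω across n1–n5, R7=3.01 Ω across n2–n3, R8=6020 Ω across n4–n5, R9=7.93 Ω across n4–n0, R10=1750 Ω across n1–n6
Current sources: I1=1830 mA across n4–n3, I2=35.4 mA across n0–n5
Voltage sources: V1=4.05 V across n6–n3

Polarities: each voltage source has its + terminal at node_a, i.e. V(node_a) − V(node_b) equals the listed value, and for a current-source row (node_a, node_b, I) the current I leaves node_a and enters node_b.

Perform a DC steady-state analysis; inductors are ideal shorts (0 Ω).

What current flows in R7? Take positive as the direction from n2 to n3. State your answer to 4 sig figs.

Element admittances at DC:
  L1: short n6↔n0 (DC inductor)
  Y(R1) = 0.0004348 S between n5,n4
  Y(R2) = 0.0008000 S between n1,n4
  Y(R3) = 0.09901 S between n2,n5
  I1: injects 1.83 A into n3 (from n4)
  Y(R4) = 0.001825 S between n1,n4
  Y(R5) = 0.001517 S between n2,n0
  Y(R6) = 0.0002232 S between n1,n5
  I2: injects 0.0354 A into n5 (from n0)
  Y(R7) = 0.3322 S between n2,n3
  Y(R8) = 0.0001661 S between n4,n5
  Y(R9) = 0.1261 S between n4,n0
  Y(R10) = 0.0005714 S between n1,n6
  V1: constraint V(n6)−V(n3) = 4.05
Assemble and solve the 8×8 MNA system:
  V(n1)=-11.29  V(n2)=-3.950  V(n3)=-4.050  V(n4)=-14.40  V(n5)=-3.675  V(n6)=0.000
  i(L1)=1.857  i(V1)=-1.863

0.03325 A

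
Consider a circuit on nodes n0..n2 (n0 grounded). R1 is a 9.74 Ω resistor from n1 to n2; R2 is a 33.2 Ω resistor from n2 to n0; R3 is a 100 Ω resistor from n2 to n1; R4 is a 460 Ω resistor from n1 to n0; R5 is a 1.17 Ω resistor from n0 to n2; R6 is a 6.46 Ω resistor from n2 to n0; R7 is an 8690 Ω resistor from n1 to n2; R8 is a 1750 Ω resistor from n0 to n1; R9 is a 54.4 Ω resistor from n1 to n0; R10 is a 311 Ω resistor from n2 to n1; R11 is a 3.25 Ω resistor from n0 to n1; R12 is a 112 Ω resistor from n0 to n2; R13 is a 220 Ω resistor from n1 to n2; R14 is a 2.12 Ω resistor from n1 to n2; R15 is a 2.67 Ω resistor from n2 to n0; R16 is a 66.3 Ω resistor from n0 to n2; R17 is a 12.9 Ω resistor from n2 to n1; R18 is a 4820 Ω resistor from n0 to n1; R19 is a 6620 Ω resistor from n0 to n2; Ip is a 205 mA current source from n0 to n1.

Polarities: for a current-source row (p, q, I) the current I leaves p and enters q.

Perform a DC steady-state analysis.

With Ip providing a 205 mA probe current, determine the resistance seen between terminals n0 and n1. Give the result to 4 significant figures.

Apply KCL at each of the 2 non-ground nodes and solve the resulting linear system.
Node n1: branches {R1, R3, R4, R7, R8, R9, R10, R11, R13, R14, R17, R18, Ip} → V_1 = 0.2608
Node n2: branches {R1, R2, R3, R5, R6, R7, R10, R12, R13, R14, R15, R16, R17, R19} → V_2 = 0.08286

R_eq = 1.272 Ω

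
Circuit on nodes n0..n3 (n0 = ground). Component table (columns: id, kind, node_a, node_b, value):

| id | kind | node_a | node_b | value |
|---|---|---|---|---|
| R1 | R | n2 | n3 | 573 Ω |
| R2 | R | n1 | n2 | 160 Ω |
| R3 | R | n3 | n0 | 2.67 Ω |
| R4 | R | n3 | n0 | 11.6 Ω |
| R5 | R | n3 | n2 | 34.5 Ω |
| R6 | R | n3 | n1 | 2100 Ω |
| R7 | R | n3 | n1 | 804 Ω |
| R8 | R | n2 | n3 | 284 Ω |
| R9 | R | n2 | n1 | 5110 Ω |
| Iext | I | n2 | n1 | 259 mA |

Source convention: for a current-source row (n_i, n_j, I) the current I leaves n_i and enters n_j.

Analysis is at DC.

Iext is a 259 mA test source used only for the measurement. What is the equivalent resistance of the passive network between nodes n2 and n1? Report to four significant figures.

R_eq = 123.7 Ω

MNA unknowns: 3 node voltages V₁..V_3
R1: Y=0.001745 on G[2,3]
R2: Y=0.006250 on G[1,2]
R3: Y=0.3745 on G[3,0]
R4: Y=0.08621 on G[3,0]
R5: Y=0.02899 on G[3,2]
R6: Y=0.0004762 on G[3,1]
R7: Y=0.001244 on G[3,1]
R8: Y=0.003521 on G[2,3]
R9: Y=0.0001957 on G[2,1]
Iext: z[2]−=0.259, z[1]+=0.259
solve → V1=30.51, V2=-1.532, V3=0.000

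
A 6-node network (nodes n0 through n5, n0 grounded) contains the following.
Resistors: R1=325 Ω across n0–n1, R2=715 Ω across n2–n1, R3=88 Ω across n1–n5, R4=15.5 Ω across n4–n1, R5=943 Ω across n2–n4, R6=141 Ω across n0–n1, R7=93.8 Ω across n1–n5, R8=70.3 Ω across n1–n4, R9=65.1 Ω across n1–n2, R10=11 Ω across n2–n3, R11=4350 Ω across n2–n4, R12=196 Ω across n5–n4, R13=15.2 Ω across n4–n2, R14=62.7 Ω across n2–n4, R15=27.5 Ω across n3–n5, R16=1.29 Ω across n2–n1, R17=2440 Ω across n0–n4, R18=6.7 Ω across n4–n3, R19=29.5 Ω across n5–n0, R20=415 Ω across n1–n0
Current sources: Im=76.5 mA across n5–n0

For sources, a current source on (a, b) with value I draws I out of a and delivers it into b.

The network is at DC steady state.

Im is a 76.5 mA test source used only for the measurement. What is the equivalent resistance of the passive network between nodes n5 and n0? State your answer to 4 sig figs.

MNA unknowns: 5 node voltages V₁..V_5
R1: Y=0.003077 on G[0,1]
R2: Y=0.001399 on G[2,1]
R3: Y=0.01136 on G[1,5]
R4: Y=0.06452 on G[4,1]
R5: Y=0.001060 on G[2,4]
R6: Y=0.007092 on G[0,1]
R7: Y=0.01066 on G[1,5]
R8: Y=0.01422 on G[1,4]
R9: Y=0.01536 on G[1,2]
R10: Y=0.09091 on G[2,3]
R11: Y=0.0002299 on G[2,4]
R12: Y=0.005102 on G[5,4]
R13: Y=0.06579 on G[4,2]
R14: Y=0.01595 on G[2,4]
R15: Y=0.03636 on G[3,5]
R16: Y=0.7752 on G[2,1]
R17: Y=0.0004098 on G[0,4]
R18: Y=0.1493 on G[4,3]
R19: Y=0.03390 on G[5,0]
R20: Y=0.002410 on G[1,0]
Im: z[5]−=0.0765, z[0]+=0.0765
solve → V1=-1.395, V2=-1.405, V3=-1.461, V4=-1.432, V5=-1.722

R_eq = 22.51 Ω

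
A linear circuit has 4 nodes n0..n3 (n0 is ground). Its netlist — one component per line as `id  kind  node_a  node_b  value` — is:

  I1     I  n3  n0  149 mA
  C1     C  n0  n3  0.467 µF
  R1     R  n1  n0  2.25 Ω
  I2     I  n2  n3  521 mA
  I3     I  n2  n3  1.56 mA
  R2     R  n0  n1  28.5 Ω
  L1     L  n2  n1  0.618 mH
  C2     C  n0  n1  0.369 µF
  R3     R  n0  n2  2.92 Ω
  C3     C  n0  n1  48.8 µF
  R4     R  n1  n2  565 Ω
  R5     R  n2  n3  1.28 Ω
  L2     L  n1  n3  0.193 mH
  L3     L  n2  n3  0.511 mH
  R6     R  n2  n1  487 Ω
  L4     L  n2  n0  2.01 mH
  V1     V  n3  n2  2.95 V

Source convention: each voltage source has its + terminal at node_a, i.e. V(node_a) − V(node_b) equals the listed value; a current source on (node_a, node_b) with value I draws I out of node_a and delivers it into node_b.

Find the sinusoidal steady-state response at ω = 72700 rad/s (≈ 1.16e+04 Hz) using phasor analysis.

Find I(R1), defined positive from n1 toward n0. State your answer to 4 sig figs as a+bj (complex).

-0.02025-0.005420j A

Element admittances at ω=72700 rad/s:
  I1: injects 0.149 A into n0 (from n3)
  Y(C1) = 0.000+0.03395j S between n0,n3
  Y(R1) = 0.4444+0.000j S between n1,n0
  I2: injects 0.521 A into n3 (from n2)
  I3: injects 0.00156 A into n3 (from n2)
  Y(R2) = 0.03509+0.000j S between n0,n1
  Y(L1) = 0.000-0.02226j S between n2,n1
  Y(C2) = 0.000+0.02683j S between n0,n1
  Y(R3) = 0.3425+0.000j S between n0,n2
  Y(C3) = 0.000+3.548j S between n0,n1
  Y(R4) = 0.001770+0.000j S between n1,n2
  Y(R5) = 0.7812+0.000j S between n2,n3
  Y(L2) = 0.000-0.07127j S between n1,n3
  Y(L3) = 0.000-0.02692j S between n2,n3
  Y(R6) = 0.002053+0.000j S between n2,n1
  Y(L4) = 0.000-0.006843j S between n2,n0
  V1: constraint V(n3)−V(n2) = 2.95
Assemble and solve the 4×4 MNA system:
  V(n1)=-0.04555-0.01219j  V(n2)=-0.4797+0.2381j  V(n3)=2.470+0.2381j
  i(V1)=-1.941+0.1748j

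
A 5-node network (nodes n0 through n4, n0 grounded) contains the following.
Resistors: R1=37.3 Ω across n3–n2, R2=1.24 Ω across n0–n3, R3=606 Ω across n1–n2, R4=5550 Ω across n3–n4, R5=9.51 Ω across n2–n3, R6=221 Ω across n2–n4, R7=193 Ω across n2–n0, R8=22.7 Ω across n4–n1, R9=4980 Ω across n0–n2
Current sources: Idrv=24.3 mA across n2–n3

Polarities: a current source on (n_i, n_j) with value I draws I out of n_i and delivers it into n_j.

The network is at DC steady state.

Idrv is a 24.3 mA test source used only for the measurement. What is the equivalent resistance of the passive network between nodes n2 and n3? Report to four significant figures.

R_eq = 7.274 Ω

Element admittances at DC:
  Y(R1) = 0.02681 S between n3,n2
  Y(R2) = 0.8065 S between n0,n3
  Y(R3) = 0.001650 S between n1,n2
  Y(R4) = 0.0001802 S between n3,n4
  Y(R5) = 0.1052 S between n2,n3
  Y(R6) = 0.004525 S between n2,n4
  Y(R7) = 0.005181 S between n2,n0
  Y(R8) = 0.04405 S between n4,n1
  Y(R9) = 0.0002008 S between n0,n2
  Idrv: injects 0.0243 A into n3 (from n2)
Assemble and solve the 4×4 MNA system:
  V(n1)=-0.1707  V(n2)=-0.1756  V(n3)=0.001172  V(n4)=-0.1705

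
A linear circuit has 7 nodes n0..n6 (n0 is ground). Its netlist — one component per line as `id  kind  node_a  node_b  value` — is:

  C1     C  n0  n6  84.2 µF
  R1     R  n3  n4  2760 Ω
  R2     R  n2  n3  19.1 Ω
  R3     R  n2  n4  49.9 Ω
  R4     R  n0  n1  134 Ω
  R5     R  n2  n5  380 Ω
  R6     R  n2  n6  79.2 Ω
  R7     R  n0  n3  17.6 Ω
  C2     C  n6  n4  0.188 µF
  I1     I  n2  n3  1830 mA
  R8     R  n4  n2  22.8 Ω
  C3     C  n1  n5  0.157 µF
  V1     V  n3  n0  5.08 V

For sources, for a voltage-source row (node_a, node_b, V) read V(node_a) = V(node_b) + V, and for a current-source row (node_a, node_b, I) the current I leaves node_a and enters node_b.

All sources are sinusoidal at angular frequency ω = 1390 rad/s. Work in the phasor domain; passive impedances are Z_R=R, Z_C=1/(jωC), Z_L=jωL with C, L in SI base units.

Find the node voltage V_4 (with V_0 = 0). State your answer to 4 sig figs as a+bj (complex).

Element admittances at ω=1390 rad/s:
  Y(C1) = 0.000+0.1170j S between n0,n6
  Y(R1) = 0.0003623+0.000j S between n3,n4
  Y(R2) = 0.05236+0.000j S between n2,n3
  Y(R3) = 0.02004+0.000j S between n2,n4
  Y(R4) = 0.007463+0.000j S between n0,n1
  Y(R5) = 0.002632+0.000j S between n2,n5
  Y(R6) = 0.01263+0.000j S between n2,n6
  Y(R7) = 0.05682+0.000j S between n0,n3
  Y(C2) = 0.000+0.0002613j S between n6,n4
  I1: injects 1.83 A into n3 (from n2)
  Y(R8) = 0.04386+0.000j S between n4,n2
  Y(C3) = 0.000+0.0002182j S between n1,n5
  V1: constraint V(n3)−V(n0) = 5.08
Assemble and solve the 7×7 MNA system:
  V(n1)=-0.09682-0.6896j  V(n2)=-23.95+0.6656j  V(n3)=5.080+0.000j  V(n4)=-23.80+0.7576j  V(n5)=-23.68+2.621j  V(n6)=-0.2561+2.552j
  i(V1)=0.01083+0.03512j

-23.80+0.7576j V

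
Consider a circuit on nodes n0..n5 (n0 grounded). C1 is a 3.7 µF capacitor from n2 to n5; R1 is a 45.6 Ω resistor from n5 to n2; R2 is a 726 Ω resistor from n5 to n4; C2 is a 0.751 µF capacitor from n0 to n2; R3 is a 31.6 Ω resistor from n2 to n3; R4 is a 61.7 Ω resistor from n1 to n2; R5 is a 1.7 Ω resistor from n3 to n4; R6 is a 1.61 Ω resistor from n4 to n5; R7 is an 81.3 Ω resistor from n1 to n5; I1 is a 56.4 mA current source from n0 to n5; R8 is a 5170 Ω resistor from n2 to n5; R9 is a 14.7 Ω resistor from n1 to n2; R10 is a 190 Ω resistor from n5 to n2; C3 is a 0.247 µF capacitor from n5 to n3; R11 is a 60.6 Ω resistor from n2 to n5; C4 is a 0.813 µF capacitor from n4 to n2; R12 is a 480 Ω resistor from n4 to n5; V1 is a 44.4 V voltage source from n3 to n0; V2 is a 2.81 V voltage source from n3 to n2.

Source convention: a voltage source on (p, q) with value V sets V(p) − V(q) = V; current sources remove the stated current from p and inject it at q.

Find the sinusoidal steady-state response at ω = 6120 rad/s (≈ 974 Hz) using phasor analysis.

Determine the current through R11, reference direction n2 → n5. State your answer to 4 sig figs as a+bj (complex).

Apply KCL at each of the 5 non-ground nodes and solve the resulting linear system.
Node n1: branches {R4, R7, R9} → V_1 = 41.91-0.02266j
Node n2: branches {C1, R1, C2, R3, R4, R8, R9, R10, R11, C4, V2} → V_2 = 41.59+0.000j
Node n3: branches {R3, R5, C3, V1, V2} → V_3 = 44.40+0.000j
Node n4: branches {R2, R5, R6, C4, R12} → V_4 = 44.25-0.1025j
Node n5: branches {C1, R1, R2, R6, R7, I1, R8, R10, C3, R11, R12} → V_5 = 44.12-0.1778j
Source currents: i(V1)=0.05640-0.1912j, i(V2)=-0.2314+0.1304j

-0.04168+0.002935j A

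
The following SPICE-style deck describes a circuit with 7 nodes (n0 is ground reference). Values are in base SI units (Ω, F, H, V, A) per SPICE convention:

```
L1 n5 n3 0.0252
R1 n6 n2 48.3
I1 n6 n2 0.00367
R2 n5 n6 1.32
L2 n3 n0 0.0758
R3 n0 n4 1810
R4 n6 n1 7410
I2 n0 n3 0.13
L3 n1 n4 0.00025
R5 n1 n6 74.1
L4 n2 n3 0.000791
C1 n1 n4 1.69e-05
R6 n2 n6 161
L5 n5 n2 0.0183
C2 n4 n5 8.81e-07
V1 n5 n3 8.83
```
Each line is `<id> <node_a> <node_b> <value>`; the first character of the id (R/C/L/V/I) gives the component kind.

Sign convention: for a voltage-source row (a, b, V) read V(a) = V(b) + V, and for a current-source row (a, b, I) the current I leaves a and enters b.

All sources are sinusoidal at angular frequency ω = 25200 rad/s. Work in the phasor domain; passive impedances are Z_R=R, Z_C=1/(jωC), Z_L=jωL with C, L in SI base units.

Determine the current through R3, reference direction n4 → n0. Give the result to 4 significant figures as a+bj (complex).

Element admittances at ω=25200 rad/s:
  Y(L1) = 0.000-0.001575j S between n5,n3
  Y(R1) = 0.02070+0.000j S between n6,n2
  I1: injects 0.00367 A into n2 (from n6)
  Y(R2) = 0.7576+0.000j S between n5,n6
  Y(L2) = 0.000-0.0005235j S between n3,n0
  Y(R3) = 0.0005525+0.000j S between n0,n4
  Y(R4) = 0.0001350+0.000j S between n6,n1
  I2: injects 0.13 A into n3 (from n0)
  Y(L3) = 0.000-0.1587j S between n1,n4
  Y(R5) = 0.01350+0.000j S between n1,n6
  Y(L4) = 0.000-0.05017j S between n2,n3
  Y(C1) = 0.000+0.4259j S between n1,n4
  Y(R6) = 0.006211+0.000j S between n2,n6
  Y(L5) = 0.000-0.002168j S between n5,n2
  Y(C2) = 0.000+0.02220j S between n4,n5
  V1: constraint V(n5)−V(n3) = 8.83
Assemble and solve the 7×7 MNA system:
  V(n1)=127.1+115.2j  V(n2)=123.8+117.6j  V(n3)=121.7+114.1j  V(n4)=127.1+115.4j  V(n5)=130.6+114.1j  V(n6)=130.3+114.3j
  i(V1)=-0.2411+0.05299j

0.07024+0.06373j A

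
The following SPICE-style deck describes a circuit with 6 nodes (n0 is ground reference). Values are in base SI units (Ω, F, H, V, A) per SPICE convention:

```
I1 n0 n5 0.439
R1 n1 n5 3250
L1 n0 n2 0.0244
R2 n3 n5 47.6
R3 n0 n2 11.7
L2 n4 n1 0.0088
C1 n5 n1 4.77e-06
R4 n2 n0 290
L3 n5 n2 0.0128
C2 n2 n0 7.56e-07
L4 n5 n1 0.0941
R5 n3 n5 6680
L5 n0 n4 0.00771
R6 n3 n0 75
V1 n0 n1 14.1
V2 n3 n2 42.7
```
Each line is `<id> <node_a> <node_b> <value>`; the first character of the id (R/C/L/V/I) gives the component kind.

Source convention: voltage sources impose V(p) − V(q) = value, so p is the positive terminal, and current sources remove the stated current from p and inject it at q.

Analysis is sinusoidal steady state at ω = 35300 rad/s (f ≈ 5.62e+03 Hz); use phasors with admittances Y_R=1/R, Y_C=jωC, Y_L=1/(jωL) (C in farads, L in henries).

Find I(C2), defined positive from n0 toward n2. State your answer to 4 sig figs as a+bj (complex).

0.04028+0.3736j A

Apply KCL at each of the 5 non-ground nodes and solve the resulting linear system.
Node n1: branches {R1, L2, C1, L4, V1} → V_1 = -14.10+0.000j
Node n2: branches {L1, R3, R4, L3, C2, V2} → V_2 = -14.00+1.509j
Node n3: branches {R2, R5, R6, V2} → V_3 = 28.70+1.509j
Node n4: branches {L2, L5} → V_4 = -6.585+0.000j
Node n5: branches {I1, R1, R2, C1, L3, L4, R5} → V_5 = -12.88-7.968j
Source currents: i(V1)=-1.340-0.1788j, i(V2)=-1.262-0.2207j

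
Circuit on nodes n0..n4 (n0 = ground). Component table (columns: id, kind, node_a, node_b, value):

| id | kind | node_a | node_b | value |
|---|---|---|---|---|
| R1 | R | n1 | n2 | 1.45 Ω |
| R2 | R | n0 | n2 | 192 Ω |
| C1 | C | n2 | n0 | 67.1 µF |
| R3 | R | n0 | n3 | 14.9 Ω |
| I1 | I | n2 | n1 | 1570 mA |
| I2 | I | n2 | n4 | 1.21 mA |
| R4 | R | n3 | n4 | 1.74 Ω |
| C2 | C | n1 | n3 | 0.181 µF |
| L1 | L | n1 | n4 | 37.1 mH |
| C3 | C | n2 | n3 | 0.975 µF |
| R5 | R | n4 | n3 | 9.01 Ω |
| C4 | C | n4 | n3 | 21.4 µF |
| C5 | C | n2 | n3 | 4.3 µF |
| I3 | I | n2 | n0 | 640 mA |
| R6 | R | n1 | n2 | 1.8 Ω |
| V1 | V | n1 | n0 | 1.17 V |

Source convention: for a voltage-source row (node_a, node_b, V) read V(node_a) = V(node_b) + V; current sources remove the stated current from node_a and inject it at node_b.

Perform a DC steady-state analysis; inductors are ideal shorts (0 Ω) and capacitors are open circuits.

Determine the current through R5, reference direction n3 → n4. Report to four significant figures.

Apply KCL at each of the 4 non-ground nodes and solve the resulting linear system.
Node n1: branches {R1, I1, C2, L1, R6, V1} → V_1 = 1.170
Node n2: branches {R1, R2, C1, I1, I2, C3, C5, I3, R6} → V_2 = -0.6032
Node n3: branches {R3, R4, C2, C3, R5, C4, C5} → V_3 = 1.066
Node n4: branches {I2, R4, L1, R5, C4} → V_4 = 1.170
Source currents: i(L1)=0.07031, i(V1)=-0.7084

-0.01158 A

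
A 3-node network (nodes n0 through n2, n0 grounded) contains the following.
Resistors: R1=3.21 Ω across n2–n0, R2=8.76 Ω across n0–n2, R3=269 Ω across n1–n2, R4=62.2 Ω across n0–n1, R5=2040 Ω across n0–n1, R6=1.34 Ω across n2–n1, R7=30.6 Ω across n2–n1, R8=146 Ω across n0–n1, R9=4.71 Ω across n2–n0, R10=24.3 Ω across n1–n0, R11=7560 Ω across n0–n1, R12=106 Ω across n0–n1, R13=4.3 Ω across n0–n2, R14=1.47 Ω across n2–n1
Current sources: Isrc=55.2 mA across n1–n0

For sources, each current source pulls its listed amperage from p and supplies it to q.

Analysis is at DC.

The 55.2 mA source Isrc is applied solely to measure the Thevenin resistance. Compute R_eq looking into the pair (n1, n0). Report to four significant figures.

R_eq = 1.613 Ω

MNA unknowns: 2 node voltages V₁..V_2
R1: Y=0.3115 on G[2,0]
R2: Y=0.1142 on G[0,2]
R3: Y=0.003717 on G[1,2]
R4: Y=0.01608 on G[0,1]
R5: Y=0.0004902 on G[0,1]
R6: Y=0.7463 on G[2,1]
R7: Y=0.03268 on G[2,1]
R8: Y=0.006849 on G[0,1]
R9: Y=0.2123 on G[2,0]
R10: Y=0.04115 on G[1,0]
R11: Y=0.0001323 on G[0,1]
R12: Y=0.009434 on G[0,1]
R13: Y=0.2326 on G[0,2]
R14: Y=0.6803 on G[2,1]
Isrc: z[1]−=0.0552, z[0]+=0.0552
solve → V1=-0.08904, V2=-0.05582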